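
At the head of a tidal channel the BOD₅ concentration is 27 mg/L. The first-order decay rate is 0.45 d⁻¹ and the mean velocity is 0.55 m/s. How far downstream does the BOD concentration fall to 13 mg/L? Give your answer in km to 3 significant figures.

77.2 km

From C = C₀·e^(−kt), t = ln(C₀/C)/k = ln(27/13)/0.45 = 0.7309/0.45 = 1.624 d.
Distance = v·t = 0.55 m/s × 1.403e+05 s = 7.718e+04 m = 77.18 km.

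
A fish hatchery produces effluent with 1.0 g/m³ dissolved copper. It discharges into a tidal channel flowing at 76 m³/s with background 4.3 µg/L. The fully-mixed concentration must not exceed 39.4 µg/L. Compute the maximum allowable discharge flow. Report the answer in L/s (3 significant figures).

4.3 µg/L = 0.0043 mg/L.
39.4 µg/L = 0.0394 mg/L.
Mass balance at complete mixing: C_std·(Q_w + Q_r) = Q_w·C_e + Q_r·C_b.
Rearranging, Q_w = Q_r·(C_std − C_b)/(C_e − C_std) = 76·(0.0394 − 0.0043) / (1 − 0.0394) = 2.777 m³/s.
= 2777 L/s.

2780 L/s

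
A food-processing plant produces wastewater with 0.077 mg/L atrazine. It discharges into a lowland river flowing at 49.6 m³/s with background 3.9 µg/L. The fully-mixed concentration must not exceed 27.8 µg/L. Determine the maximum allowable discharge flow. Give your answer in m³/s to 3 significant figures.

24.1 m³/s

3.9 µg/L = 0.0039 mg/L.
27.8 µg/L = 0.0278 mg/L.
Mass balance at complete mixing: C_std·(Q_w + Q_r) = Q_w·C_e + Q_r·C_b.
Rearranging, Q_w = Q_r·(C_std − C_b)/(C_e − C_std) = 49.6·(0.0278 − 0.0039) / (0.077 − 0.0278) = 24.09 m³/s.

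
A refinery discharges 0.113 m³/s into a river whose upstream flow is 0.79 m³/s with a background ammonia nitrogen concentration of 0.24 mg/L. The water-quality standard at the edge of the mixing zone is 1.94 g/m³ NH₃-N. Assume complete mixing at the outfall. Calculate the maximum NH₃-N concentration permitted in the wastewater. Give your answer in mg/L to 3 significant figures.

Mass balance: 1.94·0.903 = 0.113·Cₑ + 0.79·0.24.
Cₑ = (1.752 − 0.1896) / 0.113 = 13.82 mg/L.

13.8 mg/L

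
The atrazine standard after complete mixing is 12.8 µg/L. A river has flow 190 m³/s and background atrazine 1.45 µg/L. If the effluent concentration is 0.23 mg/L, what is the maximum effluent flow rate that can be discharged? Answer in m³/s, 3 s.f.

1.45 µg/L = 0.00145 mg/L.
12.8 µg/L = 0.0128 mg/L.
Mass balance at complete mixing: C_std·(Q_w + Q_r) = Q_w·C_e + Q_r·C_b.
Rearranging, Q_w = Q_r·(C_std − C_b)/(C_e − C_std) = 190·(0.0128 − 0.00145) / (0.23 − 0.0128) = 9.929 m³/s.

9.93 m³/s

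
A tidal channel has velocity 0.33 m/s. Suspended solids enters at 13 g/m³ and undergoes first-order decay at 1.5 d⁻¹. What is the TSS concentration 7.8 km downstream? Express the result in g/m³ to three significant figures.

Travel time t = 7.8 km / 0.33 m/s = 7800/0.33 = 2.364e+04 s = 0.2736 d.
First-order decay: C = 13·exp(−1.5·0.2736) = 13·0.6634 = 8.624 g/m³.

8.62 g/m³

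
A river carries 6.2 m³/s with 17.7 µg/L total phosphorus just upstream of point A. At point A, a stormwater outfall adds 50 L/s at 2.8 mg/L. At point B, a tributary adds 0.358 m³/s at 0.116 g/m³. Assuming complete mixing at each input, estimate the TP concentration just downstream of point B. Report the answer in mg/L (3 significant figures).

0.0441 mg/L

17.7 µg/L = 0.0177 mg/L.
50 L/s = 0.05 m³/s.
After input A: C = (6.2·0.0177 + 0.05·2.8) / 6.25 = 0.03996 mg/L.
After input B: C = (6.25·0.03996 + 0.358·0.116) / 6.608 = 0.04408 mg/L.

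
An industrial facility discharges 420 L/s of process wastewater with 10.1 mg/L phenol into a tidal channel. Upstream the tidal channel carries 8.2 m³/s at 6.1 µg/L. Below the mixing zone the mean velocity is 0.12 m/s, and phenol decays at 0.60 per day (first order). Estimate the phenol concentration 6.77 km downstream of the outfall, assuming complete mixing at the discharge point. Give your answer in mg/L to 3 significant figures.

0.337 mg/L

420 L/s = 0.42 m³/s.
6.1 µg/L = 0.0061 mg/L.
After complete mixing, C₀ = (0.42·10.1 + 8.2·0.0061) / 8.62 = 0.4979 mg/L.
Travel time t = 6770 m / 0.12 m/s = 5.642e+04 s = 0.653 d.
C = 0.4979·exp(−0.60·0.653) = 0.4979·0.6759 = 0.3365 mg/L.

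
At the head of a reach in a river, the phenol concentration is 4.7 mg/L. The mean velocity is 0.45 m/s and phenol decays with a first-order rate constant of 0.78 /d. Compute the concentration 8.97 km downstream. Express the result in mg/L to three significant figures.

Travel time t = 8.97 km / 0.45 m/s = 8970/0.45 = 1.993e+04 s = 0.2307 d.
First-order decay: C = 4.7·exp(−0.78·0.2307) = 4.7·0.8353 = 3.926 mg/L.

3.93 mg/L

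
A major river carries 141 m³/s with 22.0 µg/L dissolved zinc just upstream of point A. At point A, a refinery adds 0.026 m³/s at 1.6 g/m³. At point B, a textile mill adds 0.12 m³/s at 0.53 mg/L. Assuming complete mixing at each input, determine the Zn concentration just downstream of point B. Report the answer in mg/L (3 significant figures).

0.0227 mg/L

22.0 µg/L = 0.022 mg/L.
After input A: C = (141·0.022 + 0.026·1.6) / 141 = 0.02229 mg/L.
After input B: C = (141·0.02229 + 0.12·0.53) / 141.1 = 0.02272 mg/L.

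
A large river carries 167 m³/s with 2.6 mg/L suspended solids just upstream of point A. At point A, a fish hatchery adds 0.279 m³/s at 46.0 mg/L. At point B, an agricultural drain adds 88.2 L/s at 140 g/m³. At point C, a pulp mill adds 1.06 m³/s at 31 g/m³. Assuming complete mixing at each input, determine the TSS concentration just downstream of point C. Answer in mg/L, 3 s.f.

2.92 mg/L

After input A: C = (167·2.6 + 0.279·46) / 167.3 = 2.672 mg/L.
88.2 L/s = 0.0882 m³/s.
After input B: C = (167.3·2.672 + 0.0882·140) / 167.4 = 2.745 mg/L.
After input C: C = (167.4·2.745 + 1.06·31) / 168.4 = 2.923 mg/L.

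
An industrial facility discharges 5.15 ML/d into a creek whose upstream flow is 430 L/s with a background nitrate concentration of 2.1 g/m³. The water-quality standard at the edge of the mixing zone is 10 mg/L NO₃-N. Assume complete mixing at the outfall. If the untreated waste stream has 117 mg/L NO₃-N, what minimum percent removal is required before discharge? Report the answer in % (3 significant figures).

5.15 ML/d = 0.05961 m³/s.
430 L/s = 0.43 m³/s.
Mass balance: 10·0.4896 = 0.05961·Cₑ + 0.43·2.1.
Cₑ = (4.896 − 0.903) / 0.05961 = 66.99 mg/L.
Required removal = 1 − 66.99/117 = 42.74 %.

42.7 %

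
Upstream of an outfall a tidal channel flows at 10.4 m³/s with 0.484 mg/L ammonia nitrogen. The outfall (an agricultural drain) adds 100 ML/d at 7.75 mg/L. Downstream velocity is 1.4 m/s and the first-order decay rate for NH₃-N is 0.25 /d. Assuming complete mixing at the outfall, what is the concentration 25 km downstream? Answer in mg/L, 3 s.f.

1.15 mg/L

100 ML/d = 1.157 m³/s.
After complete mixing, C₀ = (1.157·7.75 + 10.4·0.484) / 11.56 = 1.212 mg/L.
Travel time t = 2.5e+04 m / 1.4 m/s = 1.786e+04 s = 0.2067 d.
C = 1.212·exp(−0.25·0.2067) = 1.212·0.9496 = 1.151 mg/L.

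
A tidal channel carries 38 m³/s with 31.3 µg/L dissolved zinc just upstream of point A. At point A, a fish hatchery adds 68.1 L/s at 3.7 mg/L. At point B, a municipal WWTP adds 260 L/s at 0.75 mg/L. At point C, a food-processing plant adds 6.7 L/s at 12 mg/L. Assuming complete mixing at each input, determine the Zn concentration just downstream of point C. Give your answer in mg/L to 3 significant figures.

0.0448 mg/L

31.3 µg/L = 0.0313 mg/L.
68.1 L/s = 0.0681 m³/s.
After input A: C = (38·0.0313 + 0.0681·3.7) / 38.07 = 0.03786 mg/L.
260 L/s = 0.26 m³/s.
After input B: C = (38.07·0.03786 + 0.26·0.75) / 38.33 = 0.04269 mg/L.
6.7 L/s = 0.0067 m³/s.
After input C: C = (38.33·0.04269 + 0.0067·12) / 38.33 = 0.04478 mg/L.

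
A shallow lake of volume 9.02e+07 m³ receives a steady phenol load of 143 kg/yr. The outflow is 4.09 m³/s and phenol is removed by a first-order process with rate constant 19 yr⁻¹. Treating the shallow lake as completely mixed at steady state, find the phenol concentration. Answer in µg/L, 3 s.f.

Outflow Q = 4.09 m³/s × 3.156e+07 s/yr = 1.291e+08 m³/yr.
Steady-state CSTR mass balance: W = Q·C + k·V·C, so C = W/(Q + kV).
Q + kV = 1.291e+08 + 19·9.02e+07 = 1.843e+09 m³/yr.
C = 143/1.843e+09 = 7.76e-08 kg/m³ = 7.76e-05 mg/L = 0.0776 µg/L.

0.0776 µg/L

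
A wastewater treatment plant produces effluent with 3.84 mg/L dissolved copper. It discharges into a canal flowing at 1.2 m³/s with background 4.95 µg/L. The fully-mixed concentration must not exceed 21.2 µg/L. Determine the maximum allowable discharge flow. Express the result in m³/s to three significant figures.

0.00511 m³/s

4.95 µg/L = 0.00495 mg/L.
21.2 µg/L = 0.0212 mg/L.
Mass balance at complete mixing: C_std·(Q_w + Q_r) = Q_w·C_e + Q_r·C_b.
Rearranging, Q_w = Q_r·(C_std − C_b)/(C_e − C_std) = 1.2·(0.0212 − 0.00495) / (3.84 − 0.0212) = 0.005106 m³/s.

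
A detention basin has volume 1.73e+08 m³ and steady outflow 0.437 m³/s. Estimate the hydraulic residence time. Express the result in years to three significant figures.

12.5 yr

Q = 0.437 m³/s × 3.156e+07 s/yr = 1.379e+07 m³/yr.
Hydraulic residence time τ = V/Q = 1.73e+08/1.379e+07 = 12.54 yr.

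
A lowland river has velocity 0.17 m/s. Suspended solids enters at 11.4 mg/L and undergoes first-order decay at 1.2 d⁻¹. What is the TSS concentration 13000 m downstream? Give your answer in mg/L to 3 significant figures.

3.94 mg/L

Travel time t = 13000 m / 0.17 m/s = 1.3e+04/0.17 = 7.647e+04 s = 0.8851 d.
First-order decay: C = 11.4·exp(−1.2·0.8851) = 11.4·0.3457 = 3.941 mg/L.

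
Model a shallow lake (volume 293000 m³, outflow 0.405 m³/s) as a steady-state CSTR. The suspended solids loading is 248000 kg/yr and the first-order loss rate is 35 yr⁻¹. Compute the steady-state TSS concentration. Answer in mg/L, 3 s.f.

10.8 mg/L

Outflow Q = 0.405 m³/s × 3.156e+07 s/yr = 1.278e+07 m³/yr.
Steady-state CSTR mass balance: W = Q·C + k·V·C, so C = W/(Q + kV).
Q + kV = 1.278e+07 + 35·293000 = 2.304e+07 m³/yr.
C = 248000/2.304e+07 = 0.01077 kg/m³ = 10.77 mg/L.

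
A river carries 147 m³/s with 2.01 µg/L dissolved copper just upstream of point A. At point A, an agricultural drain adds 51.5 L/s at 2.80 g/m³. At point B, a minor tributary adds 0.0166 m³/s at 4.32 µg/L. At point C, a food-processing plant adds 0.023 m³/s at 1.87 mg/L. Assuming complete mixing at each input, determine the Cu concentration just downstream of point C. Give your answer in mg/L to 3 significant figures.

2.01 µg/L = 0.00201 mg/L.
51.5 L/s = 0.0515 m³/s.
After input A: C = (147·0.00201 + 0.0515·2.8) / 147.1 = 0.00299 mg/L.
4.32 µg/L = 0.00432 mg/L.
After input B: C = (147.1·0.00299 + 0.0166·0.00432) / 147.1 = 0.00299 mg/L.
After input C: C = (147.1·0.00299 + 0.023·1.87) / 147.1 = 0.003282 mg/L.

0.00328 mg/L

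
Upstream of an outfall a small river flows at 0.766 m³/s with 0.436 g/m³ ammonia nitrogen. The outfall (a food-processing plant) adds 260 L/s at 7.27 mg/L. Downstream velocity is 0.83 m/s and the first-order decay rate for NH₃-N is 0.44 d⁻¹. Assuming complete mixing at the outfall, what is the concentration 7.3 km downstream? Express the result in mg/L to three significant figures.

2.07 mg/L

260 L/s = 0.26 m³/s.
After complete mixing, C₀ = (0.26·7.27 + 0.766·0.436) / 1.026 = 2.168 mg/L.
Travel time t = 7300 m / 0.83 m/s = 8795 s = 0.1018 d.
C = 2.168·exp(−0.44·0.1018) = 2.168·0.9562 = 2.073 mg/L.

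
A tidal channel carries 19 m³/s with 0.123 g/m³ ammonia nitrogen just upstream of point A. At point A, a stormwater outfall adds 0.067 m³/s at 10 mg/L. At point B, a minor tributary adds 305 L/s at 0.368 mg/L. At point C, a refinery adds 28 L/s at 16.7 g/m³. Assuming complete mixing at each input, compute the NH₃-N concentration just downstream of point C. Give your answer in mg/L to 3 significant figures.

0.185 mg/L

After input A: C = (19·0.123 + 0.067·10) / 19.07 = 0.1577 mg/L.
305 L/s = 0.305 m³/s.
After input B: C = (19.07·0.1577 + 0.305·0.368) / 19.37 = 0.161 mg/L.
28 L/s = 0.028 m³/s.
After input C: C = (19.37·0.161 + 0.028·16.7) / 19.4 = 0.1849 mg/L.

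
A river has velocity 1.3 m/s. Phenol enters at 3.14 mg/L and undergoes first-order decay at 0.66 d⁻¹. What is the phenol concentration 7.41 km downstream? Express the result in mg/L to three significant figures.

Travel time t = 7.41 km / 1.3 m/s = 7410/1.3 = 5700 s = 0.06597 d.
First-order decay: C = 3.14·exp(−0.66·0.06597) = 3.14·0.9574 = 3.006 mg/L.

3.01 mg/L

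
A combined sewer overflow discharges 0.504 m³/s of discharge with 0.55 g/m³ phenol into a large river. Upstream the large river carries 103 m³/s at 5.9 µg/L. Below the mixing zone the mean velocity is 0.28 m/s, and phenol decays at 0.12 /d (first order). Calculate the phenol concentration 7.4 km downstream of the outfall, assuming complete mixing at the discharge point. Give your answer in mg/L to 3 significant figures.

0.00824 mg/L

5.9 µg/L = 0.0059 mg/L.
After complete mixing, C₀ = (0.504·0.55 + 103·0.0059) / 103.5 = 0.008549 mg/L.
Travel time t = 7400 m / 0.28 m/s = 2.643e+04 s = 0.3059 d.
C = 0.008549·exp(−0.12·0.3059) = 0.008549·0.964 = 0.008241 mg/L.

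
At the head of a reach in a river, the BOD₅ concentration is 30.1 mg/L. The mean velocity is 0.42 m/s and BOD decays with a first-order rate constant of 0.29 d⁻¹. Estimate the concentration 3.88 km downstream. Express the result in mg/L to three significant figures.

29.2 mg/L

Travel time t = 3.88 km / 0.42 m/s = 3880/0.42 = 9238 s = 0.1069 d.
First-order decay: C = 30.1·exp(−0.29·0.1069) = 30.1·0.9695 = 29.18 mg/L.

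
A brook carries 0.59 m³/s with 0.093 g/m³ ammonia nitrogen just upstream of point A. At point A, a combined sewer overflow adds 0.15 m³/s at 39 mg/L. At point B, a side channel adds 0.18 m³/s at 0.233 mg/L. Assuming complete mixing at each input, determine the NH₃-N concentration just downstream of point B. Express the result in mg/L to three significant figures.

After input A: C = (0.59·0.093 + 0.15·39) / 0.74 = 7.98 mg/L.
After input B: C = (0.74·7.98 + 0.18·0.233) / 0.92 = 6.464 mg/L.

6.46 mg/L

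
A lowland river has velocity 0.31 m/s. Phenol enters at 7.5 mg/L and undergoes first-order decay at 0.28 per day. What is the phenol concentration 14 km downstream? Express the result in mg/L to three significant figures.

6.48 mg/L

Travel time t = 14 km / 0.31 m/s = 1.4e+04/0.31 = 4.516e+04 s = 0.5227 d.
First-order decay: C = 7.5·exp(−0.28·0.5227) = 7.5·0.8639 = 6.479 mg/L.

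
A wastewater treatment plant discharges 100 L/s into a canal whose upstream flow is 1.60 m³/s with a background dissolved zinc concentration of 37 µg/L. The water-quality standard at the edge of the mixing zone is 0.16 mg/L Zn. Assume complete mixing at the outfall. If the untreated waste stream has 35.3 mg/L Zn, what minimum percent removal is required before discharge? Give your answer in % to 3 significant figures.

94.0 %

100 L/s = 0.1 m³/s.
37 µg/L = 0.037 mg/L.
Mass balance: 0.16·1.7 = 0.1·Cₑ + 1.6·0.037.
Cₑ = (0.272 − 0.0592) / 0.1 = 2.128 mg/L.
Required removal = 1 − 2.128/35.3 = 93.97 %.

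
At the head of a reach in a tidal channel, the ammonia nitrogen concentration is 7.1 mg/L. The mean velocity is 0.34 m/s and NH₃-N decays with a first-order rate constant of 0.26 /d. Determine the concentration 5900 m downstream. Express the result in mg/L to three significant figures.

6.74 mg/L

Travel time t = 5900 m / 0.34 m/s = 5900/0.34 = 1.735e+04 s = 0.2008 d.
First-order decay: C = 7.1·exp(−0.26·0.2008) = 7.1·0.9491 = 6.739 mg/L.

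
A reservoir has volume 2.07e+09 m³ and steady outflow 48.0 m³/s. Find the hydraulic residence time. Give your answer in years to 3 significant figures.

Q = 48.0 m³/s × 3.156e+07 s/yr = 1.515e+09 m³/yr.
Hydraulic residence time τ = V/Q = 2.07e+09/1.515e+09 = 1.367 yr.

1.37 yr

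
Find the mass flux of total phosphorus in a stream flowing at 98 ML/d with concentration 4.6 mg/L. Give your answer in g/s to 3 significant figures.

98 ML/d = 1.134 m³/s.
Mass flux = Q·C = 1.134 m³/s × 4.6 g/m³ = 5.218 g/s.

5.22 g/s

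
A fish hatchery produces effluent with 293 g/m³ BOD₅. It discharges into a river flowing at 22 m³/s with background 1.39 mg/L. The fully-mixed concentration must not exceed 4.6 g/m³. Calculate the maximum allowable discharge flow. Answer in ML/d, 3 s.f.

21.2 ML/d

Mass balance at complete mixing: C_std·(Q_w + Q_r) = Q_w·C_e + Q_r·C_b.
Rearranging, Q_w = Q_r·(C_std − C_b)/(C_e − C_std) = 22·(4.6 − 1.39) / (293 − 4.6) = 0.2449 m³/s.
= 21.16 ML/d.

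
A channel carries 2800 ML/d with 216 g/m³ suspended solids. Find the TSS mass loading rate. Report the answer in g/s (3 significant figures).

2800 ML/d = 32.41 m³/s.
Mass flux = Q·C = 32.41 m³/s × 216 g/m³ = 7000 g/s.

7000 g/s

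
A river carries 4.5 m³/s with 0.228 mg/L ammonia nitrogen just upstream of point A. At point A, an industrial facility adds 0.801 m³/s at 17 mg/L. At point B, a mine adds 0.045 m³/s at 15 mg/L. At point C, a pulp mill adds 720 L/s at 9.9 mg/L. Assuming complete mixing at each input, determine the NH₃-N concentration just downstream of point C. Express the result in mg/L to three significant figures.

3.70 mg/L

After input A: C = (4.5·0.228 + 0.801·17) / 5.301 = 2.762 mg/L.
After input B: C = (5.301·2.762 + 0.045·15) / 5.346 = 2.865 mg/L.
720 L/s = 0.72 m³/s.
After input C: C = (5.346·2.865 + 0.72·9.9) / 6.066 = 3.7 mg/L.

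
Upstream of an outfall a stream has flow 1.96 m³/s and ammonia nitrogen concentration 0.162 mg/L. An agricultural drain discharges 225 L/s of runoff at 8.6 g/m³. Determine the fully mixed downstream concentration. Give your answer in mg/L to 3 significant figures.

225 L/s = 0.225 m³/s.
Conservation of mass across the mixing zone: C = (0.225·8.6 + 1.96·0.162) / (0.225 + 1.96) = 2.253/2.185 = 1.031 mg/L.

1.03 mg/L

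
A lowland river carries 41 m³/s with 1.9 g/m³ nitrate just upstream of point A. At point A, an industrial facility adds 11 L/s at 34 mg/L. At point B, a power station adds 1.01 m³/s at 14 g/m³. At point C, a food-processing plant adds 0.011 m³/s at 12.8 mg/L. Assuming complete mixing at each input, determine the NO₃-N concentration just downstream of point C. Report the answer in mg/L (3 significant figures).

11 L/s = 0.011 m³/s.
After input A: C = (41·1.9 + 0.011·34) / 41.01 = 1.909 mg/L.
After input B: C = (41.01·1.909 + 1.01·14) / 42.02 = 2.199 mg/L.
After input C: C = (42.02·2.199 + 0.011·12.8) / 42.03 = 2.202 mg/L.

2.20 mg/L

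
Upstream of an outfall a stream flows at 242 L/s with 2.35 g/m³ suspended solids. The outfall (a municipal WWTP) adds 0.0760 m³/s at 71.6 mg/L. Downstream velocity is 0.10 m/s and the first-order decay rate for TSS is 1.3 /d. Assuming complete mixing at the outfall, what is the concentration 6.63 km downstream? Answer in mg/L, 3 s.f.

242 L/s = 0.242 m³/s.
After complete mixing, C₀ = (0.076·71.6 + 0.242·2.35) / 0.318 = 18.9 mg/L.
Travel time t = 6630 m / 0.10 m/s = 6.63e+04 s = 0.7674 d.
C = 18.9·exp(−1.3·0.7674) = 18.9·0.3688 = 6.97 mg/L.

6.97 mg/L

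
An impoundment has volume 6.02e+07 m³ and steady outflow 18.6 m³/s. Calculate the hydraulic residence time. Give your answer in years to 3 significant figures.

Q = 18.6 m³/s × 3.156e+07 s/yr = 5.87e+08 m³/yr.
Hydraulic residence time τ = V/Q = 6.02e+07/5.87e+08 = 0.1026 yr.

0.103 yr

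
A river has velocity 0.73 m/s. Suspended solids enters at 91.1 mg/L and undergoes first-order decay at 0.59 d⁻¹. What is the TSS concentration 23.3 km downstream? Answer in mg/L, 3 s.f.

73.3 mg/L

Travel time t = 23.3 km / 0.73 m/s = 2.33e+04/0.73 = 3.192e+04 s = 0.3694 d.
First-order decay: C = 91.1·exp(−0.59·0.3694) = 91.1·0.8042 = 73.26 mg/L.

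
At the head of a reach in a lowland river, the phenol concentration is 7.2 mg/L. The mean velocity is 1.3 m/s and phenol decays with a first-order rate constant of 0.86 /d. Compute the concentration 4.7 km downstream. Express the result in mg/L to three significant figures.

Travel time t = 4.7 km / 1.3 m/s = 4700/1.3 = 3615 s = 0.04184 d.
First-order decay: C = 7.2·exp(−0.86·0.04184) = 7.2·0.9647 = 6.946 mg/L.

6.95 mg/L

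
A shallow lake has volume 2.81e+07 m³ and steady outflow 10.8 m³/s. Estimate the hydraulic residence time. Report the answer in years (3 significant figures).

0.0824 yr

Q = 10.8 m³/s × 3.156e+07 s/yr = 3.408e+08 m³/yr.
Hydraulic residence time τ = V/Q = 2.81e+07/3.408e+08 = 0.08245 yr.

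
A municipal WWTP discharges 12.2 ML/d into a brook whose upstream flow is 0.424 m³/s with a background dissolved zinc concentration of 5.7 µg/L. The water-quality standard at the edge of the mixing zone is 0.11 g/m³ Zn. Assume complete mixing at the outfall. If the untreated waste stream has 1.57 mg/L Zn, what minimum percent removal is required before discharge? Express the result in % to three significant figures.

12.2 ML/d = 0.1412 m³/s.
5.7 µg/L = 0.0057 mg/L.
Mass balance: 0.11·0.5652 = 0.1412·Cₑ + 0.424·0.0057.
Cₑ = (0.06217 − 0.002417) / 0.1412 = 0.4232 mg/L.
Required removal = 1 − 0.4232/1.57 = 73.05 %.

73.0 %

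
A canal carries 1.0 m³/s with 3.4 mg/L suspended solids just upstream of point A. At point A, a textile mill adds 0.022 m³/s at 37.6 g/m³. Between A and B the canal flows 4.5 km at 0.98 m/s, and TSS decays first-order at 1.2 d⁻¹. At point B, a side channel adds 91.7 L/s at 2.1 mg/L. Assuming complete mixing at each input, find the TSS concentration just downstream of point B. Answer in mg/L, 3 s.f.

After input A: C = (1·3.4 + 0.022·37.6) / 1.022 = 4.136 mg/L.
Over the 4.5 km reach to input B (t = 4592 s = 0.05315 d), decay gives C = 4.136·exp(−1.2·0.05315) = 3.881 mg/L.
91.7 L/s = 0.0917 m³/s.
After input B: C = (1.022·3.881 + 0.0917·2.1) / 1.114 = 3.734 mg/L.

3.73 mg/L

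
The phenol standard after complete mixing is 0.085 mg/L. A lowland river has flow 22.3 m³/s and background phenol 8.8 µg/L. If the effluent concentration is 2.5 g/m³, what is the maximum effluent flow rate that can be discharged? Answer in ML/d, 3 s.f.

60.8 ML/d

8.8 µg/L = 0.0088 mg/L.
Mass balance at complete mixing: C_std·(Q_w + Q_r) = Q_w·C_e + Q_r·C_b.
Rearranging, Q_w = Q_r·(C_std − C_b)/(C_e − C_std) = 22.3·(0.085 − 0.0088) / (2.5 − 0.085) = 0.7036 m³/s.
= 60.79 ML/d.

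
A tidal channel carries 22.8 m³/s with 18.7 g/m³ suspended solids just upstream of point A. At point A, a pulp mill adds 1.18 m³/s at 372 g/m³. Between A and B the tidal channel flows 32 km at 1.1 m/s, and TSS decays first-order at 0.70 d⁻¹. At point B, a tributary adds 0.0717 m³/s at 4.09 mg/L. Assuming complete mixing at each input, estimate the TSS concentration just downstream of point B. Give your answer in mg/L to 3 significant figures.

28.4 mg/L

After input A: C = (22.8·18.7 + 1.18·372) / 23.98 = 36.09 mg/L.
Over the 32 km reach to input B (t = 2.909e+04 s = 0.3367 d), decay gives C = 36.09·exp(−0.70·0.3367) = 28.51 mg/L.
After input B: C = (23.98·28.51 + 0.0717·4.09) / 24.05 = 28.44 mg/L.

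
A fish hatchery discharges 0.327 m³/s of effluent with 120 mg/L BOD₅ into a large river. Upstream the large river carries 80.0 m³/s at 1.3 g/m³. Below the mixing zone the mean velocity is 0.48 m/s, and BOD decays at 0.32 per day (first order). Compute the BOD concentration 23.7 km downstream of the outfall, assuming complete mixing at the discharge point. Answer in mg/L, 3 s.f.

1.49 mg/L

After complete mixing, C₀ = (0.327·120 + 80·1.3) / 80.33 = 1.783 mg/L.
Travel time t = 2.37e+04 m / 0.48 m/s = 4.938e+04 s = 0.5715 d.
C = 1.783·exp(−0.32·0.5715) = 1.783·0.8329 = 1.485 mg/L.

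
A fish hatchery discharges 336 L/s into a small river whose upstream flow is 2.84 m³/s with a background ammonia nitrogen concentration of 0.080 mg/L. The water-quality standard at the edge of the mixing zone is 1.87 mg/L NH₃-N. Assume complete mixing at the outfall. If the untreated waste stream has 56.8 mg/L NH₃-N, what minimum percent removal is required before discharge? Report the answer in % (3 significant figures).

336 L/s = 0.336 m³/s.
Mass balance: 1.87·3.176 = 0.336·Cₑ + 2.84·0.08.
Cₑ = (5.939 − 0.2272) / 0.336 = 17 mg/L.
Required removal = 1 − 17/56.8 = 70.07 %.

70.1 %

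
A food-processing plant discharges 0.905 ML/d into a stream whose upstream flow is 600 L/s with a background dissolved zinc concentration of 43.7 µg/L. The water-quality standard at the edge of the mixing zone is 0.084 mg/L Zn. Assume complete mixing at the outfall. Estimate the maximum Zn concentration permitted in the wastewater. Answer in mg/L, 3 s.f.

2.39 mg/L

0.905 ML/d = 0.01047 m³/s.
600 L/s = 0.6 m³/s.
43.7 µg/L = 0.0437 mg/L.
Mass balance: 0.084·0.6105 = 0.01047·Cₑ + 0.6·0.0437.
Cₑ = (0.05128 − 0.02622) / 0.01047 = 2.392 mg/L.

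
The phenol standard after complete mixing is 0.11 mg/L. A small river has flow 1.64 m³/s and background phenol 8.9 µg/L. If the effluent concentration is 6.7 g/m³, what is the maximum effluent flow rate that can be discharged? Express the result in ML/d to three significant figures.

2.17 ML/d

8.9 µg/L = 0.0089 mg/L.
Mass balance at complete mixing: C_std·(Q_w + Q_r) = Q_w·C_e + Q_r·C_b.
Rearranging, Q_w = Q_r·(C_std − C_b)/(C_e − C_std) = 1.64·(0.11 − 0.0089) / (6.7 − 0.11) = 0.02516 m³/s.
= 2.174 ML/d.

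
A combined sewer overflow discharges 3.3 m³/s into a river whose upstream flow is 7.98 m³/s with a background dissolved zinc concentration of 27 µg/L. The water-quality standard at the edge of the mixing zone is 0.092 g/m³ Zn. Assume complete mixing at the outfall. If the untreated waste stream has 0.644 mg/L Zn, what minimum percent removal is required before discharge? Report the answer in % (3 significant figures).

61.3 %

27 µg/L = 0.027 mg/L.
Mass balance: 0.092·11.28 = 3.3·Cₑ + 7.98·0.027.
Cₑ = (1.038 − 0.2155) / 3.3 = 0.2492 mg/L.
Required removal = 1 − 0.2492/0.644 = 61.31 %.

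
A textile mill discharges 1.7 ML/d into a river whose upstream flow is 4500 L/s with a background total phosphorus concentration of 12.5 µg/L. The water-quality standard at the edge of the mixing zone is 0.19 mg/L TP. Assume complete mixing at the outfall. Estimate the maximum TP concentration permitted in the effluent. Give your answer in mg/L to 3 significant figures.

1.7 ML/d = 0.01968 m³/s.
4500 L/s = 4.5 m³/s.
12.5 µg/L = 0.0125 mg/L.
Mass balance: 0.19·4.52 = 0.01968·Cₑ + 4.5·0.0125.
Cₑ = (0.8587 − 0.05625) / 0.01968 = 40.79 mg/L.

40.8 mg/L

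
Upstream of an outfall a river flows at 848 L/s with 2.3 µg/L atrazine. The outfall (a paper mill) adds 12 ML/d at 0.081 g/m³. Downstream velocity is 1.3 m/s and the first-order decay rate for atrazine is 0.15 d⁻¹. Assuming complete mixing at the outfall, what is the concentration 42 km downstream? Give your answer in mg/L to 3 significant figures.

0.0126 mg/L

12 ML/d = 0.1389 m³/s.
848 L/s = 0.848 m³/s.
2.3 µg/L = 0.0023 mg/L.
After complete mixing, C₀ = (0.1389·0.081 + 0.848·0.0023) / 0.9869 = 0.01338 mg/L.
Travel time t = 4.2e+04 m / 1.3 m/s = 3.231e+04 s = 0.3739 d.
C = 0.01338·exp(−0.15·0.3739) = 0.01338·0.9455 = 0.01265 mg/L.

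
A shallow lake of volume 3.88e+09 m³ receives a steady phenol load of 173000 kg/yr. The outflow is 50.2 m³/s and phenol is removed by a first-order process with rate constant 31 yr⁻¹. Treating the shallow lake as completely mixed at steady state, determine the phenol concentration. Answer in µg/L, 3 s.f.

Outflow Q = 50.2 m³/s × 3.156e+07 s/yr = 1.584e+09 m³/yr.
Steady-state CSTR mass balance: W = Q·C + k·V·C, so C = W/(Q + kV).
Q + kV = 1.584e+09 + 31·3.88e+09 = 1.219e+11 m³/yr.
C = 173000/1.219e+11 = 1.42e-06 kg/m³ = 0.00142 mg/L = 1.42 µg/L.

1.42 µg/L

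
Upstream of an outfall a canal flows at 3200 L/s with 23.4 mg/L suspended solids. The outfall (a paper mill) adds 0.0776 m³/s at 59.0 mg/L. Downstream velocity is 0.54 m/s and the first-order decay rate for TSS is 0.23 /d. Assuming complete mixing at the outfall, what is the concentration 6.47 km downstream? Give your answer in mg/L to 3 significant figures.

3200 L/s = 3.2 m³/s.
After complete mixing, C₀ = (0.0776·59 + 3.2·23.4) / 3.278 = 24.24 mg/L.
Travel time t = 6470 m / 0.54 m/s = 1.198e+04 s = 0.1387 d.
C = 24.24·exp(−0.23·0.1387) = 24.24·0.9686 = 23.48 mg/L.

23.5 mg/L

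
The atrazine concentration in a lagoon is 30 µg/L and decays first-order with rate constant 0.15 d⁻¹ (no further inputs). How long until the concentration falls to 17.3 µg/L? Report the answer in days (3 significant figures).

t = ln(C₀/C)/k = ln(30/17.3)/0.15 = 0.5505/0.15 = 3.67 d.

3.67 d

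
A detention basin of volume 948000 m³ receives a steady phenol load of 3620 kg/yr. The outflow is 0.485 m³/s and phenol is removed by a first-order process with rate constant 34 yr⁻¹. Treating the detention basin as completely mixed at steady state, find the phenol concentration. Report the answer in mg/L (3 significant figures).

Outflow Q = 0.485 m³/s × 3.156e+07 s/yr = 1.531e+07 m³/yr.
Steady-state CSTR mass balance: W = Q·C + k·V·C, so C = W/(Q + kV).
Q + kV = 1.531e+07 + 34·948000 = 4.754e+07 m³/yr.
C = 3620/4.754e+07 = 7.615e-05 kg/m³ = 0.07615 mg/L.

0.0762 mg/L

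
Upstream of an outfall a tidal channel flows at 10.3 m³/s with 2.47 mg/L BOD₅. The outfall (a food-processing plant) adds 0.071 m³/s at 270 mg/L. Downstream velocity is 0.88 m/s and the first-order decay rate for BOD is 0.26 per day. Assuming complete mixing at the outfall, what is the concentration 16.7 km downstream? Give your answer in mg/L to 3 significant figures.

After complete mixing, C₀ = (0.071·270 + 10.3·2.47) / 10.37 = 4.302 mg/L.
Travel time t = 1.67e+04 m / 0.88 m/s = 1.898e+04 s = 0.2196 d.
C = 4.302·exp(−0.26·0.2196) = 4.302·0.9445 = 4.063 mg/L.

4.06 mg/L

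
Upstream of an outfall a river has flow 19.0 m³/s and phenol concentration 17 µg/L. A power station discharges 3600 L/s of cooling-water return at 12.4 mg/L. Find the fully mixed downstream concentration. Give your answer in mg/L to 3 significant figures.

1.99 mg/L

3600 L/s = 3.6 m³/s.
17 µg/L = 0.017 mg/L.
Conservation of mass across the mixing zone: C = (3.6·12.4 + 19·0.017) / (3.6 + 19) = 44.96/22.6 = 1.99 mg/L.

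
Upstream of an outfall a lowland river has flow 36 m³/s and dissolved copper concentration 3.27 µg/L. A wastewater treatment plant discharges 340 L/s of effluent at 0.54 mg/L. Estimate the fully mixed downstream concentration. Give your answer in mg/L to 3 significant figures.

0.00829 mg/L

340 L/s = 0.34 m³/s.
3.27 µg/L = 0.00327 mg/L.
By mass balance at complete mixing, C = (0.34·0.54 + 36·0.00327) / (0.34 + 36) = 0.3013/36.34 = 0.008292 mg/L.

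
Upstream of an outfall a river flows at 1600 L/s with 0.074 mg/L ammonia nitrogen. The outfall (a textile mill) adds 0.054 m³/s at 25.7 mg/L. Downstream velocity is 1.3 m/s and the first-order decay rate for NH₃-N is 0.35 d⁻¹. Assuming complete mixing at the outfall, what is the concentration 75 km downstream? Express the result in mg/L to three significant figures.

0.721 mg/L

1600 L/s = 1.6 m³/s.
After complete mixing, C₀ = (0.054·25.7 + 1.6·0.074) / 1.654 = 0.9106 mg/L.
Travel time t = 7.5e+04 m / 1.3 m/s = 5.769e+04 s = 0.6677 d.
C = 0.9106·exp(−0.35·0.6677) = 0.9106·0.7916 = 0.7209 mg/L.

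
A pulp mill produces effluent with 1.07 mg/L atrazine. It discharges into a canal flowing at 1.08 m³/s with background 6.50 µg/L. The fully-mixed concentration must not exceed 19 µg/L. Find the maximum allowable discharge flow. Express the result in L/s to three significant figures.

12.8 L/s

6.50 µg/L = 0.0065 mg/L.
19 µg/L = 0.019 mg/L.
Mass balance at complete mixing: C_std·(Q_w + Q_r) = Q_w·C_e + Q_r·C_b.
Rearranging, Q_w = Q_r·(C_std − C_b)/(C_e − C_std) = 1.08·(0.019 − 0.0065) / (1.07 − 0.019) = 0.01284 m³/s.
= 12.84 L/s.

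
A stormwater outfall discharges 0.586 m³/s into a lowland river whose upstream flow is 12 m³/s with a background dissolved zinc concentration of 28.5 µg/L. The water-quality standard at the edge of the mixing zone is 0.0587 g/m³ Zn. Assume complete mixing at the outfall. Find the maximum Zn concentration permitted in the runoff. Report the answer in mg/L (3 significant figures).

0.677 mg/L

28.5 µg/L = 0.0285 mg/L.
Mass balance: 0.0587·12.59 = 0.586·Cₑ + 12·0.0285.
Cₑ = (0.7388 − 0.342) / 0.586 = 0.6771 mg/L.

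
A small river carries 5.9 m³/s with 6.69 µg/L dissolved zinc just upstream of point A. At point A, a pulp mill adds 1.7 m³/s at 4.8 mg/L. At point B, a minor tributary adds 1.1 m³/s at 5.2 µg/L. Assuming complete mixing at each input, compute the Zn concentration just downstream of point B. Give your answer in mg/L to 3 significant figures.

6.69 µg/L = 0.00669 mg/L.
After input A: C = (5.9·0.00669 + 1.7·4.8) / 7.6 = 1.079 mg/L.
5.2 µg/L = 0.0052 mg/L.
After input B: C = (7.6·1.079 + 1.1·0.0052) / 8.7 = 0.9431 mg/L.

0.943 mg/L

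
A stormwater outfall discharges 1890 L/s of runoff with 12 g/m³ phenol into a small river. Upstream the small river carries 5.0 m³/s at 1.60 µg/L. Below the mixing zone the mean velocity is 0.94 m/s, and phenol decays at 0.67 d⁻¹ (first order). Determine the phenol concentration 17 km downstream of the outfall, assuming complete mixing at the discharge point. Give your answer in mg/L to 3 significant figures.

2.86 mg/L

1890 L/s = 1.89 m³/s.
1.60 µg/L = 0.0016 mg/L.
After complete mixing, C₀ = (1.89·12 + 5·0.0016) / 6.89 = 3.293 mg/L.
Travel time t = 1.7e+04 m / 0.94 m/s = 1.809e+04 s = 0.2093 d.
C = 3.293·exp(−0.67·0.2093) = 3.293·0.8691 = 2.862 mg/L.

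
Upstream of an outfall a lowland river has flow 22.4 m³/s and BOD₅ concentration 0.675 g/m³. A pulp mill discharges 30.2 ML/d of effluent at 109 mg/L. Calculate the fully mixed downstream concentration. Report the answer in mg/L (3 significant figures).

2.34 mg/L

30.2 ML/d = 0.3495 m³/s.
By mass balance at complete mixing, C = (0.3495·109 + 22.4·0.675) / (0.3495 + 22.4) = 53.22/22.75 = 2.339 mg/L.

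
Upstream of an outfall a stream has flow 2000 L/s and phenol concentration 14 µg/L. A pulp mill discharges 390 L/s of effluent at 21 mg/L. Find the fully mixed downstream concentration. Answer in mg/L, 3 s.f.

3.44 mg/L

390 L/s = 0.39 m³/s.
2000 L/s = 2 m³/s.
14 µg/L = 0.014 mg/L.
Flow-weighted mixing gives C = (0.39·21 + 2·0.014) / (0.39 + 2) = 8.218/2.39 = 3.438 mg/L.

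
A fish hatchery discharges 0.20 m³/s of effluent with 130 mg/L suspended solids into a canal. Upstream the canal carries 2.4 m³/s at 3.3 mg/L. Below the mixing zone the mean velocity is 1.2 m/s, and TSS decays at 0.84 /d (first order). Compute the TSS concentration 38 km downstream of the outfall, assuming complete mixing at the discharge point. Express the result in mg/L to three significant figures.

After complete mixing, C₀ = (0.2·130 + 2.4·3.3) / 2.6 = 13.05 mg/L.
Travel time t = 3.8e+04 m / 1.2 m/s = 3.167e+04 s = 0.3665 d.
C = 13.05·exp(−0.84·0.3665) = 13.05·0.735 = 9.589 mg/L.

9.59 mg/L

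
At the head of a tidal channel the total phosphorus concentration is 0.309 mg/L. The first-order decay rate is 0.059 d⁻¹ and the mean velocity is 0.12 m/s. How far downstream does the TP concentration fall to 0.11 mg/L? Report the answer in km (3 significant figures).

From C = C₀·e^(−kt), t = ln(C₀/C)/k = ln(0.309/0.11)/0.059 = 1.033/0.059 = 17.51 d.
Distance = v·t = 0.12 m/s × 1.513e+06 s = 1.815e+05 m = 181.5 km.

182 km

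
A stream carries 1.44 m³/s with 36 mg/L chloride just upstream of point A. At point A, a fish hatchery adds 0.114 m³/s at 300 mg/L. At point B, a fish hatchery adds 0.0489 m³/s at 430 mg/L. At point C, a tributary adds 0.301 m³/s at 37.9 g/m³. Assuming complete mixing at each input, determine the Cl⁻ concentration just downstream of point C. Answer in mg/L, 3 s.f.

After input A: C = (1.44·36 + 0.114·300) / 1.554 = 55.37 mg/L.
After input B: C = (1.554·55.37 + 0.0489·430) / 1.603 = 66.8 mg/L.
After input C: C = (1.603·66.8 + 0.301·37.9) / 1.904 = 62.23 mg/L.

62.2 mg/L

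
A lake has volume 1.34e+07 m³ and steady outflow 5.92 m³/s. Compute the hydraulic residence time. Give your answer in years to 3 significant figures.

0.0717 yr

Q = 5.92 m³/s × 3.156e+07 s/yr = 1.868e+08 m³/yr.
Hydraulic residence time τ = V/Q = 1.34e+07/1.868e+08 = 0.07173 yr.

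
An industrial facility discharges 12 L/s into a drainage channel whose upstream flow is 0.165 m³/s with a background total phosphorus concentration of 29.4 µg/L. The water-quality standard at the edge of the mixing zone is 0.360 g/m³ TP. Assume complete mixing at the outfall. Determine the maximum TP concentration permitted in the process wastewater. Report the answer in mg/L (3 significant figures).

4.91 mg/L

12 L/s = 0.012 m³/s.
29.4 µg/L = 0.0294 mg/L.
Mass balance: 0.36·0.177 = 0.012·Cₑ + 0.165·0.0294.
Cₑ = (0.06372 − 0.004851) / 0.012 = 4.906 mg/L.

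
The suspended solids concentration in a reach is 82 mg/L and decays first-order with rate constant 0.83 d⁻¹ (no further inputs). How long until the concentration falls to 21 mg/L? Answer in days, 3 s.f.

1.64 d

t = ln(C₀/C)/k = ln(82/21)/0.83 = 1.362/0.83 = 1.641 d.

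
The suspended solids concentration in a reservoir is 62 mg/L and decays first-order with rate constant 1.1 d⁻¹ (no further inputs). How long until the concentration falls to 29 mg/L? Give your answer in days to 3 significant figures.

0.691 d

t = ln(C₀/C)/k = ln(62/29)/1.1 = 0.7598/1.1 = 0.6908 d.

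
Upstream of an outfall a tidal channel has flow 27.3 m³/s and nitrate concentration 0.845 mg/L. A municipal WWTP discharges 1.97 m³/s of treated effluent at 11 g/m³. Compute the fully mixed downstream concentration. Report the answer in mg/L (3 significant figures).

Conservation of mass across the mixing zone: C = (1.97·11 + 27.3·0.845) / (1.97 + 27.3) = 44.74/29.27 = 1.528 mg/L.

1.53 mg/L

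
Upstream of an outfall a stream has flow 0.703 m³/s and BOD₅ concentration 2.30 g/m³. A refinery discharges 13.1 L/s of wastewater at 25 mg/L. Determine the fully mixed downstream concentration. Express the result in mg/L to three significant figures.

2.72 mg/L

13.1 L/s = 0.0131 m³/s.
Conservation of mass across the mixing zone: C = (0.0131·25 + 0.703·2.3) / (0.0131 + 0.703) = 1.944/0.7161 = 2.715 mg/L.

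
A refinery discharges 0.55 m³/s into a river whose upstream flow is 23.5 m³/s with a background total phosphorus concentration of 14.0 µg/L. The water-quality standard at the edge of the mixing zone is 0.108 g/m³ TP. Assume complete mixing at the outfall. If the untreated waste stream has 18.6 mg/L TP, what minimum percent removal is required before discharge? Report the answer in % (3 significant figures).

14.0 µg/L = 0.014 mg/L.
Mass balance: 0.108·24.05 = 0.55·Cₑ + 23.5·0.014.
Cₑ = (2.597 − 0.329) / 0.55 = 4.124 mg/L.
Required removal = 1 − 4.124/18.6 = 77.83 %.

77.8 %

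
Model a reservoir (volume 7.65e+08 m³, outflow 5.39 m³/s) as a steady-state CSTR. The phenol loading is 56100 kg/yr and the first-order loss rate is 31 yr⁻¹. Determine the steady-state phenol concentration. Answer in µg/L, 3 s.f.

2.35 µg/L

Outflow Q = 5.39 m³/s × 3.156e+07 s/yr = 1.701e+08 m³/yr.
Steady-state CSTR mass balance: W = Q·C + k·V·C, so C = W/(Q + kV).
Q + kV = 1.701e+08 + 31·7.65e+08 = 2.389e+10 m³/yr.
C = 56100/2.389e+10 = 2.349e-06 kg/m³ = 0.002349 mg/L = 2.349 µg/L.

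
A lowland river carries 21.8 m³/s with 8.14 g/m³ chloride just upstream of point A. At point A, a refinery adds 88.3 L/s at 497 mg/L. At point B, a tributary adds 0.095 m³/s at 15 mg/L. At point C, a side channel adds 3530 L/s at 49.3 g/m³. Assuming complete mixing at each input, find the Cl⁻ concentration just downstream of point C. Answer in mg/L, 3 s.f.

88.3 L/s = 0.0883 m³/s.
After input A: C = (21.8·8.14 + 0.0883·497) / 21.89 = 10.11 mg/L.
After input B: C = (21.89·10.11 + 0.095·15) / 21.98 = 10.13 mg/L.
3530 L/s = 3.53 m³/s.
After input C: C = (21.98·10.13 + 3.53·49.3) / 25.51 = 15.55 mg/L.

15.6 mg/L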